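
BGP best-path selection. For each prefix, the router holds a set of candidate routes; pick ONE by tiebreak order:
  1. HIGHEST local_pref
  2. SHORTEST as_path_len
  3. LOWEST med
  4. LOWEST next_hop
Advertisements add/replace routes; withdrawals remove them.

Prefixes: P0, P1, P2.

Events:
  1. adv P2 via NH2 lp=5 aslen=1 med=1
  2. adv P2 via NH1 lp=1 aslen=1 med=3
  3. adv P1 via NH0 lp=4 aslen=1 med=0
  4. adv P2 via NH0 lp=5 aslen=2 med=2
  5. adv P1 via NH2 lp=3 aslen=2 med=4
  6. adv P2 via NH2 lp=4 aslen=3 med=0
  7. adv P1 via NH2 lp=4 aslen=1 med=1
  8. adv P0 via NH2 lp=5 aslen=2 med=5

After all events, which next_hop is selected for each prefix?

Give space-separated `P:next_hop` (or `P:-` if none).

Op 1: best P0=- P1=- P2=NH2
Op 2: best P0=- P1=- P2=NH2
Op 3: best P0=- P1=NH0 P2=NH2
Op 4: best P0=- P1=NH0 P2=NH2
Op 5: best P0=- P1=NH0 P2=NH2
Op 6: best P0=- P1=NH0 P2=NH0
Op 7: best P0=- P1=NH0 P2=NH0
Op 8: best P0=NH2 P1=NH0 P2=NH0

Answer: P0:NH2 P1:NH0 P2:NH0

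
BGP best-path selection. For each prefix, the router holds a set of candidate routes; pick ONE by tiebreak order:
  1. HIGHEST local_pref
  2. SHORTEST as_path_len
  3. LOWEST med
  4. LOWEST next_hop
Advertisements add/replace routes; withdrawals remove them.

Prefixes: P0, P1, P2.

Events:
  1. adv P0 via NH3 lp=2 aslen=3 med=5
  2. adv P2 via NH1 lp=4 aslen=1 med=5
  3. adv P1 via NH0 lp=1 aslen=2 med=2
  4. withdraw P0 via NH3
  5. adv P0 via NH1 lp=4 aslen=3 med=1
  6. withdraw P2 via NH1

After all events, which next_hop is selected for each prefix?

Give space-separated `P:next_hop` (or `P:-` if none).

Op 1: best P0=NH3 P1=- P2=-
Op 2: best P0=NH3 P1=- P2=NH1
Op 3: best P0=NH3 P1=NH0 P2=NH1
Op 4: best P0=- P1=NH0 P2=NH1
Op 5: best P0=NH1 P1=NH0 P2=NH1
Op 6: best P0=NH1 P1=NH0 P2=-

Answer: P0:NH1 P1:NH0 P2:-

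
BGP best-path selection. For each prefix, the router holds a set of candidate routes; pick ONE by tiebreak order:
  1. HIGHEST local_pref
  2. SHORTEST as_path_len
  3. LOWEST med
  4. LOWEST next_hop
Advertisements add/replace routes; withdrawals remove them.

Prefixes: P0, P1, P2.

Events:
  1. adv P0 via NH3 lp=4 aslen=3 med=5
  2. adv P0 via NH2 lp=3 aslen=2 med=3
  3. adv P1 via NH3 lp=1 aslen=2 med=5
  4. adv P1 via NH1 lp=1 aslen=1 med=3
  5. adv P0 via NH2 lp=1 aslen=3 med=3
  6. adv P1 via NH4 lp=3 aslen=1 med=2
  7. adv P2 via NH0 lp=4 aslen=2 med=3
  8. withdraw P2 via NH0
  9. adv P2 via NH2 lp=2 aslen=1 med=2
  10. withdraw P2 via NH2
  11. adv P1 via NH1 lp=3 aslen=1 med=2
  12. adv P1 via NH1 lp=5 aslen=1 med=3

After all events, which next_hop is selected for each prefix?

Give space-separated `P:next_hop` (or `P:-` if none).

Op 1: best P0=NH3 P1=- P2=-
Op 2: best P0=NH3 P1=- P2=-
Op 3: best P0=NH3 P1=NH3 P2=-
Op 4: best P0=NH3 P1=NH1 P2=-
Op 5: best P0=NH3 P1=NH1 P2=-
Op 6: best P0=NH3 P1=NH4 P2=-
Op 7: best P0=NH3 P1=NH4 P2=NH0
Op 8: best P0=NH3 P1=NH4 P2=-
Op 9: best P0=NH3 P1=NH4 P2=NH2
Op 10: best P0=NH3 P1=NH4 P2=-
Op 11: best P0=NH3 P1=NH1 P2=-
Op 12: best P0=NH3 P1=NH1 P2=-

Answer: P0:NH3 P1:NH1 P2:-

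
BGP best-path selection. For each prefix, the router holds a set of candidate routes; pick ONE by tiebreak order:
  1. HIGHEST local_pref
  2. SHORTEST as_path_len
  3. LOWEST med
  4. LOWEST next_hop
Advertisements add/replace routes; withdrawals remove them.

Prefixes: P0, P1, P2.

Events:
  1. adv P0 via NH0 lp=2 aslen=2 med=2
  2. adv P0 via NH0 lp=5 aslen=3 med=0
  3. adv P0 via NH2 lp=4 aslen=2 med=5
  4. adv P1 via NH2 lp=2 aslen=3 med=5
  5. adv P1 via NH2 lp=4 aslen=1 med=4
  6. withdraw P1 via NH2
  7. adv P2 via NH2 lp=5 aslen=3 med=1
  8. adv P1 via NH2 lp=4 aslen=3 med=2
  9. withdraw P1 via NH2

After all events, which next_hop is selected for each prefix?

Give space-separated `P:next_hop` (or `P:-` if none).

Op 1: best P0=NH0 P1=- P2=-
Op 2: best P0=NH0 P1=- P2=-
Op 3: best P0=NH0 P1=- P2=-
Op 4: best P0=NH0 P1=NH2 P2=-
Op 5: best P0=NH0 P1=NH2 P2=-
Op 6: best P0=NH0 P1=- P2=-
Op 7: best P0=NH0 P1=- P2=NH2
Op 8: best P0=NH0 P1=NH2 P2=NH2
Op 9: best P0=NH0 P1=- P2=NH2

Answer: P0:NH0 P1:- P2:NH2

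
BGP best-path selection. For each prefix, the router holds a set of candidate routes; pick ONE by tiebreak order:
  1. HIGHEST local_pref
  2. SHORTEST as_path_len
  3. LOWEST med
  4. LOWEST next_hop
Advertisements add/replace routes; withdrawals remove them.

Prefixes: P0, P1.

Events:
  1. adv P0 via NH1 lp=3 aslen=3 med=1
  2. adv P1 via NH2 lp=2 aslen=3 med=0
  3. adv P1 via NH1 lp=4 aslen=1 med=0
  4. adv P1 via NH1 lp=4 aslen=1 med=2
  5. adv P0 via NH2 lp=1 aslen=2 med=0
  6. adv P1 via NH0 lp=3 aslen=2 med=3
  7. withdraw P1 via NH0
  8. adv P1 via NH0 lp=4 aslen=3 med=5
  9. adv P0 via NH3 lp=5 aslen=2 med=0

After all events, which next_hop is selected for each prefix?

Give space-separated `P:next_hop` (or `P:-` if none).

Answer: P0:NH3 P1:NH1

Derivation:
Op 1: best P0=NH1 P1=-
Op 2: best P0=NH1 P1=NH2
Op 3: best P0=NH1 P1=NH1
Op 4: best P0=NH1 P1=NH1
Op 5: best P0=NH1 P1=NH1
Op 6: best P0=NH1 P1=NH1
Op 7: best P0=NH1 P1=NH1
Op 8: best P0=NH1 P1=NH1
Op 9: best P0=NH3 P1=NH1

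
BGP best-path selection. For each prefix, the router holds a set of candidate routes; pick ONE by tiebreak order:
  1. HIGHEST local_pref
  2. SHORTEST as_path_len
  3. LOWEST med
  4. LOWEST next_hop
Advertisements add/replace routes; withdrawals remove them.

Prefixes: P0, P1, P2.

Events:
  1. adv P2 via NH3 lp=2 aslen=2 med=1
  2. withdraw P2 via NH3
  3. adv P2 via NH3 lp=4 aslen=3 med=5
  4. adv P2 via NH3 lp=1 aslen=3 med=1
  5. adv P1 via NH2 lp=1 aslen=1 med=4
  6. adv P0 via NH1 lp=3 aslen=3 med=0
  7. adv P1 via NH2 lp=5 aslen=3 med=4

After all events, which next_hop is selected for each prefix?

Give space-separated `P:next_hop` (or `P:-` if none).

Answer: P0:NH1 P1:NH2 P2:NH3

Derivation:
Op 1: best P0=- P1=- P2=NH3
Op 2: best P0=- P1=- P2=-
Op 3: best P0=- P1=- P2=NH3
Op 4: best P0=- P1=- P2=NH3
Op 5: best P0=- P1=NH2 P2=NH3
Op 6: best P0=NH1 P1=NH2 P2=NH3
Op 7: best P0=NH1 P1=NH2 P2=NH3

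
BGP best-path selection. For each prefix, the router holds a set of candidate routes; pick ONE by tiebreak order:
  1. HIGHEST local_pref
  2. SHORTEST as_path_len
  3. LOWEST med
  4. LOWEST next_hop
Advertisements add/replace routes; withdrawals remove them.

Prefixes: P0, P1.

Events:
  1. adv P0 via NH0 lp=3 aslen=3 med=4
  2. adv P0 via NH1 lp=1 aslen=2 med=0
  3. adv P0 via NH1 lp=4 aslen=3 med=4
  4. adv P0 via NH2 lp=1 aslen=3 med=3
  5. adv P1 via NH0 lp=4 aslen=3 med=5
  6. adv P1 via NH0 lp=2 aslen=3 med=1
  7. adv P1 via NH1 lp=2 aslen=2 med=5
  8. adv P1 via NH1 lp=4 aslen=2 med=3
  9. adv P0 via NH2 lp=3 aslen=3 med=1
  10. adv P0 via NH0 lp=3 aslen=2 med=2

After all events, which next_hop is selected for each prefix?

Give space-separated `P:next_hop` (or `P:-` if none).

Op 1: best P0=NH0 P1=-
Op 2: best P0=NH0 P1=-
Op 3: best P0=NH1 P1=-
Op 4: best P0=NH1 P1=-
Op 5: best P0=NH1 P1=NH0
Op 6: best P0=NH1 P1=NH0
Op 7: best P0=NH1 P1=NH1
Op 8: best P0=NH1 P1=NH1
Op 9: best P0=NH1 P1=NH1
Op 10: best P0=NH1 P1=NH1

Answer: P0:NH1 P1:NH1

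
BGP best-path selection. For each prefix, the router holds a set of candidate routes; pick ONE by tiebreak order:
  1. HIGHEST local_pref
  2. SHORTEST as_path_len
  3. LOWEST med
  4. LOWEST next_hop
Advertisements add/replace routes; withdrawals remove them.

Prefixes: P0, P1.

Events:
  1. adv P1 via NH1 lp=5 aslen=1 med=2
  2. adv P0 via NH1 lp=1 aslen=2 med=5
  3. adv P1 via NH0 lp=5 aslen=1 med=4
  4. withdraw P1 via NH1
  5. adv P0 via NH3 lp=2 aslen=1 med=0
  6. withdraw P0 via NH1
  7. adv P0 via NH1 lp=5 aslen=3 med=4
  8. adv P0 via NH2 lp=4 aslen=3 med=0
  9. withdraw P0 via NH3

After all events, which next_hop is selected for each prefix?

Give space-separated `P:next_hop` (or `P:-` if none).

Op 1: best P0=- P1=NH1
Op 2: best P0=NH1 P1=NH1
Op 3: best P0=NH1 P1=NH1
Op 4: best P0=NH1 P1=NH0
Op 5: best P0=NH3 P1=NH0
Op 6: best P0=NH3 P1=NH0
Op 7: best P0=NH1 P1=NH0
Op 8: best P0=NH1 P1=NH0
Op 9: best P0=NH1 P1=NH0

Answer: P0:NH1 P1:NH0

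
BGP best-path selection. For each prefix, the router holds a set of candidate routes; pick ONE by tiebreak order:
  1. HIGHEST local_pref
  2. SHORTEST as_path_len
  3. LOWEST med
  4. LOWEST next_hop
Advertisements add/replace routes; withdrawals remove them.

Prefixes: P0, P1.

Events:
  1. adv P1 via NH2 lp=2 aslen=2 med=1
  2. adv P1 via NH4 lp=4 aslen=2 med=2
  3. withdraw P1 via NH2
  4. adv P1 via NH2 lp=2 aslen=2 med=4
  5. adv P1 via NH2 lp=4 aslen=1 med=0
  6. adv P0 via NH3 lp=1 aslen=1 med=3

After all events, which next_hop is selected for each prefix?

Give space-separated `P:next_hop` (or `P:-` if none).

Answer: P0:NH3 P1:NH2

Derivation:
Op 1: best P0=- P1=NH2
Op 2: best P0=- P1=NH4
Op 3: best P0=- P1=NH4
Op 4: best P0=- P1=NH4
Op 5: best P0=- P1=NH2
Op 6: best P0=NH3 P1=NH2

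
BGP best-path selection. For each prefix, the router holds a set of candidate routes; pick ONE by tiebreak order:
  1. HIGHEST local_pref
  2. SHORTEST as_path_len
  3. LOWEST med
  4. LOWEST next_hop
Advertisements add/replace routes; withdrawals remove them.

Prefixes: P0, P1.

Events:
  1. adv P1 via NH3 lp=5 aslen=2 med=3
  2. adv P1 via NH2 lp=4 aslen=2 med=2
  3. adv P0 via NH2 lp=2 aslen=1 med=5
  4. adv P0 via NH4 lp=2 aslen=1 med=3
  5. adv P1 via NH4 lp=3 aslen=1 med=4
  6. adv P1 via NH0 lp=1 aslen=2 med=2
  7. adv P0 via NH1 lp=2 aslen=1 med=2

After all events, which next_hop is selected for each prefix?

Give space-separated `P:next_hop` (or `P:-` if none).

Op 1: best P0=- P1=NH3
Op 2: best P0=- P1=NH3
Op 3: best P0=NH2 P1=NH3
Op 4: best P0=NH4 P1=NH3
Op 5: best P0=NH4 P1=NH3
Op 6: best P0=NH4 P1=NH3
Op 7: best P0=NH1 P1=NH3

Answer: P0:NH1 P1:NH3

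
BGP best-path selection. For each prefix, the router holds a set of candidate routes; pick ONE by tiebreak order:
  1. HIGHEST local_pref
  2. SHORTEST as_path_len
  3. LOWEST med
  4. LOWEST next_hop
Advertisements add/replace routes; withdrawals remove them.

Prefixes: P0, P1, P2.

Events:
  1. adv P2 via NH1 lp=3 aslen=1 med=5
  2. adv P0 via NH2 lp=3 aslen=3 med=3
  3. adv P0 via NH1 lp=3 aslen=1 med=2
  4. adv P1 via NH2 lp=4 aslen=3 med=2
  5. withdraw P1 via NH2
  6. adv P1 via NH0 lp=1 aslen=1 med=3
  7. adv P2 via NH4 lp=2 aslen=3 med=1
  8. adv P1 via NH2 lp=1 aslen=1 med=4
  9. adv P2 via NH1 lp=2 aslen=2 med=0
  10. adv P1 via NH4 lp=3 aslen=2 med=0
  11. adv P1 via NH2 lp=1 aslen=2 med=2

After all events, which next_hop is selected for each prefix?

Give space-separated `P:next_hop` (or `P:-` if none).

Op 1: best P0=- P1=- P2=NH1
Op 2: best P0=NH2 P1=- P2=NH1
Op 3: best P0=NH1 P1=- P2=NH1
Op 4: best P0=NH1 P1=NH2 P2=NH1
Op 5: best P0=NH1 P1=- P2=NH1
Op 6: best P0=NH1 P1=NH0 P2=NH1
Op 7: best P0=NH1 P1=NH0 P2=NH1
Op 8: best P0=NH1 P1=NH0 P2=NH1
Op 9: best P0=NH1 P1=NH0 P2=NH1
Op 10: best P0=NH1 P1=NH4 P2=NH1
Op 11: best P0=NH1 P1=NH4 P2=NH1

Answer: P0:NH1 P1:NH4 P2:NH1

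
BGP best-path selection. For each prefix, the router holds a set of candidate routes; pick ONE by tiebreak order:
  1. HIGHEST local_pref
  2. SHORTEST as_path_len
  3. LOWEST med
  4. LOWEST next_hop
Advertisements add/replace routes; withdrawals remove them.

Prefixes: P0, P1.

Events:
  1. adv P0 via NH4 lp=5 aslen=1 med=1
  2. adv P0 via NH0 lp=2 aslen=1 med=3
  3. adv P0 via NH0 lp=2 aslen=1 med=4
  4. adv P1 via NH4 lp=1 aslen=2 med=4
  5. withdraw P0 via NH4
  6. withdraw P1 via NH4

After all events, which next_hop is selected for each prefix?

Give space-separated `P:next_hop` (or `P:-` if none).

Answer: P0:NH0 P1:-

Derivation:
Op 1: best P0=NH4 P1=-
Op 2: best P0=NH4 P1=-
Op 3: best P0=NH4 P1=-
Op 4: best P0=NH4 P1=NH4
Op 5: best P0=NH0 P1=NH4
Op 6: best P0=NH0 P1=-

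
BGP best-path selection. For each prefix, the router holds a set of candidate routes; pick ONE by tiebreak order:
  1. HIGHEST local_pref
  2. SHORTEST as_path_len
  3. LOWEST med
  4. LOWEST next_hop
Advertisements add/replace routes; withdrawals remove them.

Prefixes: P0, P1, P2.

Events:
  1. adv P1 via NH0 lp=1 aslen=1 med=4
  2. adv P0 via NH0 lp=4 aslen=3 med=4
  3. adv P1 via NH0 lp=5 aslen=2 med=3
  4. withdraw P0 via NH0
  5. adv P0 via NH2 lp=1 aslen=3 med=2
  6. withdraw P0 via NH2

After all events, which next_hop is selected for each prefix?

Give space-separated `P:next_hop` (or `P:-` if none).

Op 1: best P0=- P1=NH0 P2=-
Op 2: best P0=NH0 P1=NH0 P2=-
Op 3: best P0=NH0 P1=NH0 P2=-
Op 4: best P0=- P1=NH0 P2=-
Op 5: best P0=NH2 P1=NH0 P2=-
Op 6: best P0=- P1=NH0 P2=-

Answer: P0:- P1:NH0 P2:-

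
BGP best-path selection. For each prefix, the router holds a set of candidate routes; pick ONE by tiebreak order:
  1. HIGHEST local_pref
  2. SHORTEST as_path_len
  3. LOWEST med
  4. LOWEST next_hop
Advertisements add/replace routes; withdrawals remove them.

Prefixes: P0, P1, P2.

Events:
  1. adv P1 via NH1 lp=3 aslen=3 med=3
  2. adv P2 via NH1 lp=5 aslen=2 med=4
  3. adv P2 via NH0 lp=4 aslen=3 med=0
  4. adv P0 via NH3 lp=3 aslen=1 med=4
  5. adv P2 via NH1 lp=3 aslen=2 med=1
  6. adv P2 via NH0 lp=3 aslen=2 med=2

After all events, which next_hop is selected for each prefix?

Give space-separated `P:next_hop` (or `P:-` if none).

Answer: P0:NH3 P1:NH1 P2:NH1

Derivation:
Op 1: best P0=- P1=NH1 P2=-
Op 2: best P0=- P1=NH1 P2=NH1
Op 3: best P0=- P1=NH1 P2=NH1
Op 4: best P0=NH3 P1=NH1 P2=NH1
Op 5: best P0=NH3 P1=NH1 P2=NH0
Op 6: best P0=NH3 P1=NH1 P2=NH1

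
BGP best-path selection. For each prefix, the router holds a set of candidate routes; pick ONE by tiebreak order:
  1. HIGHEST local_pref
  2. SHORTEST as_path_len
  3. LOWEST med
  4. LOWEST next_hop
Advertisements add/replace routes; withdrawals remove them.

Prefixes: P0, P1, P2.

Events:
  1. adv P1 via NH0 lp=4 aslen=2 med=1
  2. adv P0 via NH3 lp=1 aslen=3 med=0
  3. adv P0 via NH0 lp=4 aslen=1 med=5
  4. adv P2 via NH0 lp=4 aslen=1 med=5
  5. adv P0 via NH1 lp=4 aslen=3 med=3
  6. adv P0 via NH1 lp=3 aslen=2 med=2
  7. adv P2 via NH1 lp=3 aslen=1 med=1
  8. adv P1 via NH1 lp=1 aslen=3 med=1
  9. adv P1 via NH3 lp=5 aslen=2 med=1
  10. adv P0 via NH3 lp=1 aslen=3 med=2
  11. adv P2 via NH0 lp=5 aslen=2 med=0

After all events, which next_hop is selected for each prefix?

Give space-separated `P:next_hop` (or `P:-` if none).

Answer: P0:NH0 P1:NH3 P2:NH0

Derivation:
Op 1: best P0=- P1=NH0 P2=-
Op 2: best P0=NH3 P1=NH0 P2=-
Op 3: best P0=NH0 P1=NH0 P2=-
Op 4: best P0=NH0 P1=NH0 P2=NH0
Op 5: best P0=NH0 P1=NH0 P2=NH0
Op 6: best P0=NH0 P1=NH0 P2=NH0
Op 7: best P0=NH0 P1=NH0 P2=NH0
Op 8: best P0=NH0 P1=NH0 P2=NH0
Op 9: best P0=NH0 P1=NH3 P2=NH0
Op 10: best P0=NH0 P1=NH3 P2=NH0
Op 11: best P0=NH0 P1=NH3 P2=NH0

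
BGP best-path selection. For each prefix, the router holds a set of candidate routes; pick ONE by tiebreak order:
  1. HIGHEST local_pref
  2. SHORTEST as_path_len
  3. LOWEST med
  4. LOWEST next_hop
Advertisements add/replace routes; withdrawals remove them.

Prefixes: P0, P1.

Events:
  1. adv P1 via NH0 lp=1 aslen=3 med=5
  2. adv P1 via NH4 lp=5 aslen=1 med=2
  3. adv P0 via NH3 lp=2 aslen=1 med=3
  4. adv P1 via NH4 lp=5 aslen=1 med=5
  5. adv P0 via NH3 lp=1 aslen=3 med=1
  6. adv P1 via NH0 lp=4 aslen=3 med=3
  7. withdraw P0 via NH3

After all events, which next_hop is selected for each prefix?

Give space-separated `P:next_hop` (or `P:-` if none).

Answer: P0:- P1:NH4

Derivation:
Op 1: best P0=- P1=NH0
Op 2: best P0=- P1=NH4
Op 3: best P0=NH3 P1=NH4
Op 4: best P0=NH3 P1=NH4
Op 5: best P0=NH3 P1=NH4
Op 6: best P0=NH3 P1=NH4
Op 7: best P0=- P1=NH4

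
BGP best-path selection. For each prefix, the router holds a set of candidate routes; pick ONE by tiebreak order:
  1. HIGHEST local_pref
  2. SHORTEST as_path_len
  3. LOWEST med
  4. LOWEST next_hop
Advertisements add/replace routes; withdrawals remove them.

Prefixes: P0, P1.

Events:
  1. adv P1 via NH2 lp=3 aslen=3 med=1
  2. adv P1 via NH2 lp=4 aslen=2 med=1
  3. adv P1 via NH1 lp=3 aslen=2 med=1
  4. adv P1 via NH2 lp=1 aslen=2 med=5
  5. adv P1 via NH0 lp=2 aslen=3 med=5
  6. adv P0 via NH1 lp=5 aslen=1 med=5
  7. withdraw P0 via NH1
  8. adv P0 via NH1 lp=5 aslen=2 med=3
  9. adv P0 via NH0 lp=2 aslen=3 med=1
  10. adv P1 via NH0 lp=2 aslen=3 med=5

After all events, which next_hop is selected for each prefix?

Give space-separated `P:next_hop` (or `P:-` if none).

Op 1: best P0=- P1=NH2
Op 2: best P0=- P1=NH2
Op 3: best P0=- P1=NH2
Op 4: best P0=- P1=NH1
Op 5: best P0=- P1=NH1
Op 6: best P0=NH1 P1=NH1
Op 7: best P0=- P1=NH1
Op 8: best P0=NH1 P1=NH1
Op 9: best P0=NH1 P1=NH1
Op 10: best P0=NH1 P1=NH1

Answer: P0:NH1 P1:NH1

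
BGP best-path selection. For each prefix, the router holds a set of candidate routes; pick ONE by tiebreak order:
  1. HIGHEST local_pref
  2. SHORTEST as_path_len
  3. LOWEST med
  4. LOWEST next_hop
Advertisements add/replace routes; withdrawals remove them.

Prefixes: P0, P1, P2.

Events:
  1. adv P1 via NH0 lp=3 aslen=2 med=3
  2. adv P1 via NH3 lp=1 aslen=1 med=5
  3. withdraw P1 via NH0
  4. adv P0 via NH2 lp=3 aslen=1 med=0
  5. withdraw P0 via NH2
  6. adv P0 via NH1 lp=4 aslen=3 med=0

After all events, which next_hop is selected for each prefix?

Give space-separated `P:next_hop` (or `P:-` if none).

Op 1: best P0=- P1=NH0 P2=-
Op 2: best P0=- P1=NH0 P2=-
Op 3: best P0=- P1=NH3 P2=-
Op 4: best P0=NH2 P1=NH3 P2=-
Op 5: best P0=- P1=NH3 P2=-
Op 6: best P0=NH1 P1=NH3 P2=-

Answer: P0:NH1 P1:NH3 P2:-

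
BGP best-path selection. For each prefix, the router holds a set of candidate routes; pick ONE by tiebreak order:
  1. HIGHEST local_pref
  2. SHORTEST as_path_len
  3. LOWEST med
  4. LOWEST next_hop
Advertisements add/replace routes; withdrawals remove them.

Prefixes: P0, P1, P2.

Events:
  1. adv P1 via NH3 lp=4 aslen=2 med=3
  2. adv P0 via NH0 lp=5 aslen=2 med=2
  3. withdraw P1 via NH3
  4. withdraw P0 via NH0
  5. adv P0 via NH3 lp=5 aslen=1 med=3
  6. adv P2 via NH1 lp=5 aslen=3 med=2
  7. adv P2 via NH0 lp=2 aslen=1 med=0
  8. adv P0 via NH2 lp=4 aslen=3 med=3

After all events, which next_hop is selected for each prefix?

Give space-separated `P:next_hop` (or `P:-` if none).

Op 1: best P0=- P1=NH3 P2=-
Op 2: best P0=NH0 P1=NH3 P2=-
Op 3: best P0=NH0 P1=- P2=-
Op 4: best P0=- P1=- P2=-
Op 5: best P0=NH3 P1=- P2=-
Op 6: best P0=NH3 P1=- P2=NH1
Op 7: best P0=NH3 P1=- P2=NH1
Op 8: best P0=NH3 P1=- P2=NH1

Answer: P0:NH3 P1:- P2:NH1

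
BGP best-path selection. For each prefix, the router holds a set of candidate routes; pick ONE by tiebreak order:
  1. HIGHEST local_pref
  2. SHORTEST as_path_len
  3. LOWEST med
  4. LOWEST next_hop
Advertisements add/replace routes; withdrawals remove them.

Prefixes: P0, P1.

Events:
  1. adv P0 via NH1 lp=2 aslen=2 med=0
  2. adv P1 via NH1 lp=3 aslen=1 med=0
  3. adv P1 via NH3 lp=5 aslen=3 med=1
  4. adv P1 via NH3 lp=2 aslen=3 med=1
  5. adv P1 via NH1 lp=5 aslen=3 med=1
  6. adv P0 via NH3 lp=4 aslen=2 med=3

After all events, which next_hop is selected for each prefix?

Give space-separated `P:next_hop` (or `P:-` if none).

Answer: P0:NH3 P1:NH1

Derivation:
Op 1: best P0=NH1 P1=-
Op 2: best P0=NH1 P1=NH1
Op 3: best P0=NH1 P1=NH3
Op 4: best P0=NH1 P1=NH1
Op 5: best P0=NH1 P1=NH1
Op 6: best P0=NH3 P1=NH1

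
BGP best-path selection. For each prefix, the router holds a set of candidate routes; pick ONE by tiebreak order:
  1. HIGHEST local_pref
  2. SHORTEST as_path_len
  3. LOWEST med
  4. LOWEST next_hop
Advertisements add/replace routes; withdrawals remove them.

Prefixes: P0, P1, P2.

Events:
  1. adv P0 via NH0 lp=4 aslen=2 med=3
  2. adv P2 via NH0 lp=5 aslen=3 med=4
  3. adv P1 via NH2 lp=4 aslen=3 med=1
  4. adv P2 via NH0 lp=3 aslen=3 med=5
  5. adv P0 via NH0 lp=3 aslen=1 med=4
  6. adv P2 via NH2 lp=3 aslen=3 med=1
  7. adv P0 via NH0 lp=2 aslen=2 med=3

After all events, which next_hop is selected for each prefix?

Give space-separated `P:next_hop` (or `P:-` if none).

Answer: P0:NH0 P1:NH2 P2:NH2

Derivation:
Op 1: best P0=NH0 P1=- P2=-
Op 2: best P0=NH0 P1=- P2=NH0
Op 3: best P0=NH0 P1=NH2 P2=NH0
Op 4: best P0=NH0 P1=NH2 P2=NH0
Op 5: best P0=NH0 P1=NH2 P2=NH0
Op 6: best P0=NH0 P1=NH2 P2=NH2
Op 7: best P0=NH0 P1=NH2 P2=NH2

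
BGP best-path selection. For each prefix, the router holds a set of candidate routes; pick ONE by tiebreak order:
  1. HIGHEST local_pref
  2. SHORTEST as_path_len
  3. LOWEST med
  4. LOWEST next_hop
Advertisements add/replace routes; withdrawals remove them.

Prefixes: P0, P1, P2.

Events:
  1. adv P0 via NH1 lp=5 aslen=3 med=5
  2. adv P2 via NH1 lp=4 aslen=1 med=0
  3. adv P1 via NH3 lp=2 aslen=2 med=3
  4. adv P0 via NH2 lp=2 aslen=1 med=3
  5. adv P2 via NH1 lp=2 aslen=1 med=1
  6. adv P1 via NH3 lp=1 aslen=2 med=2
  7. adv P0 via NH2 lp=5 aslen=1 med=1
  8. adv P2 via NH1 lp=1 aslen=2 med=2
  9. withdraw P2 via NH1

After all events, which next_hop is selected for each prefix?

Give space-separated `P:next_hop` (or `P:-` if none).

Answer: P0:NH2 P1:NH3 P2:-

Derivation:
Op 1: best P0=NH1 P1=- P2=-
Op 2: best P0=NH1 P1=- P2=NH1
Op 3: best P0=NH1 P1=NH3 P2=NH1
Op 4: best P0=NH1 P1=NH3 P2=NH1
Op 5: best P0=NH1 P1=NH3 P2=NH1
Op 6: best P0=NH1 P1=NH3 P2=NH1
Op 7: best P0=NH2 P1=NH3 P2=NH1
Op 8: best P0=NH2 P1=NH3 P2=NH1
Op 9: best P0=NH2 P1=NH3 P2=-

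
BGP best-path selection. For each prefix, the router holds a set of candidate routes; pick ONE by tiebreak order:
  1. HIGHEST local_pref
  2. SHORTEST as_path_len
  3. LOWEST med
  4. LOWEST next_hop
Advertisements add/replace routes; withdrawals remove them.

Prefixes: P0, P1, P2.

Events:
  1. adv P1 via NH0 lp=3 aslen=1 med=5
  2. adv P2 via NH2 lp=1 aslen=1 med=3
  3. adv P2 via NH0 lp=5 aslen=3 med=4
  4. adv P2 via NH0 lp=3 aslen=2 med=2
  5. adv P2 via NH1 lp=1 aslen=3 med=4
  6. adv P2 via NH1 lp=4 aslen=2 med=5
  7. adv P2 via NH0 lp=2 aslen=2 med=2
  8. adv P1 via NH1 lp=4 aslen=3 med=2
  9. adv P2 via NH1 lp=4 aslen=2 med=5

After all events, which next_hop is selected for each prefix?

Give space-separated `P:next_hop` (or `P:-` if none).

Answer: P0:- P1:NH1 P2:NH1

Derivation:
Op 1: best P0=- P1=NH0 P2=-
Op 2: best P0=- P1=NH0 P2=NH2
Op 3: best P0=- P1=NH0 P2=NH0
Op 4: best P0=- P1=NH0 P2=NH0
Op 5: best P0=- P1=NH0 P2=NH0
Op 6: best P0=- P1=NH0 P2=NH1
Op 7: best P0=- P1=NH0 P2=NH1
Op 8: best P0=- P1=NH1 P2=NH1
Op 9: best P0=- P1=NH1 P2=NH1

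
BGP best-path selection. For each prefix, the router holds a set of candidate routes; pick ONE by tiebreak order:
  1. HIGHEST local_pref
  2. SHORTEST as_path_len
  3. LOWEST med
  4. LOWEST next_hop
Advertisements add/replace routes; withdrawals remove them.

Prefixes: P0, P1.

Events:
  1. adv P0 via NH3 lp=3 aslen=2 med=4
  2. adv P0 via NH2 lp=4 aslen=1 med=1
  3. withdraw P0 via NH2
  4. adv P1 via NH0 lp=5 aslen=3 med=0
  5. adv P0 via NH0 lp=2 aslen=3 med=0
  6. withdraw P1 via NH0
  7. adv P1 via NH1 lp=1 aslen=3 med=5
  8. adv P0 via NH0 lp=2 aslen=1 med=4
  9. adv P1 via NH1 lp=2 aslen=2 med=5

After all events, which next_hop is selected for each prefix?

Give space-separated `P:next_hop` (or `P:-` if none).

Op 1: best P0=NH3 P1=-
Op 2: best P0=NH2 P1=-
Op 3: best P0=NH3 P1=-
Op 4: best P0=NH3 P1=NH0
Op 5: best P0=NH3 P1=NH0
Op 6: best P0=NH3 P1=-
Op 7: best P0=NH3 P1=NH1
Op 8: best P0=NH3 P1=NH1
Op 9: best P0=NH3 P1=NH1

Answer: P0:NH3 P1:NH1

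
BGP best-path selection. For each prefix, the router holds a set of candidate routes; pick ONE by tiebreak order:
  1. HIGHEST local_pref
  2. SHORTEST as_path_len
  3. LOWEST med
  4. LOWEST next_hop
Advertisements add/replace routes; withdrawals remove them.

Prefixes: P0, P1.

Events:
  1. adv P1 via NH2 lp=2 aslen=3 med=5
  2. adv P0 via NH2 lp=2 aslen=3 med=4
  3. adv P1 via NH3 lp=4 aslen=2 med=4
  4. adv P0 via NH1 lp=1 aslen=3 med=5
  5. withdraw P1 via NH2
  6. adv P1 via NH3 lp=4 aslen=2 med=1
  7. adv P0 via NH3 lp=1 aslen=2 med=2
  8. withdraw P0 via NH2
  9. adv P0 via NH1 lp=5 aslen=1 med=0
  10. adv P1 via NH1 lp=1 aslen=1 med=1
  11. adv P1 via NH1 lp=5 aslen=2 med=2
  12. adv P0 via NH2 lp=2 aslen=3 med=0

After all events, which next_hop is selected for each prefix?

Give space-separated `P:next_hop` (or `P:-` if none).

Op 1: best P0=- P1=NH2
Op 2: best P0=NH2 P1=NH2
Op 3: best P0=NH2 P1=NH3
Op 4: best P0=NH2 P1=NH3
Op 5: best P0=NH2 P1=NH3
Op 6: best P0=NH2 P1=NH3
Op 7: best P0=NH2 P1=NH3
Op 8: best P0=NH3 P1=NH3
Op 9: best P0=NH1 P1=NH3
Op 10: best P0=NH1 P1=NH3
Op 11: best P0=NH1 P1=NH1
Op 12: best P0=NH1 P1=NH1

Answer: P0:NH1 P1:NH1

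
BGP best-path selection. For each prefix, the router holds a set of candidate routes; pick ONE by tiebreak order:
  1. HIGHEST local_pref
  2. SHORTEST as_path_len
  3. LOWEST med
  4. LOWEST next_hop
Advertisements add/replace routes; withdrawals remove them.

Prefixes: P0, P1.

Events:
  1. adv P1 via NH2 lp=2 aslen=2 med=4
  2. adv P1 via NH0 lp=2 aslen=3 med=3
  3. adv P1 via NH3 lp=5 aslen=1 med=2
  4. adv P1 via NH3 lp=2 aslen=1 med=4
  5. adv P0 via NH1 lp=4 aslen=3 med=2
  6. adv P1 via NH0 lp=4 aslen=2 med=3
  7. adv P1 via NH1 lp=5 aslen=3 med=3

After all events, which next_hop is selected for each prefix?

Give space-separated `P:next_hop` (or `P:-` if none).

Answer: P0:NH1 P1:NH1

Derivation:
Op 1: best P0=- P1=NH2
Op 2: best P0=- P1=NH2
Op 3: best P0=- P1=NH3
Op 4: best P0=- P1=NH3
Op 5: best P0=NH1 P1=NH3
Op 6: best P0=NH1 P1=NH0
Op 7: best P0=NH1 P1=NH1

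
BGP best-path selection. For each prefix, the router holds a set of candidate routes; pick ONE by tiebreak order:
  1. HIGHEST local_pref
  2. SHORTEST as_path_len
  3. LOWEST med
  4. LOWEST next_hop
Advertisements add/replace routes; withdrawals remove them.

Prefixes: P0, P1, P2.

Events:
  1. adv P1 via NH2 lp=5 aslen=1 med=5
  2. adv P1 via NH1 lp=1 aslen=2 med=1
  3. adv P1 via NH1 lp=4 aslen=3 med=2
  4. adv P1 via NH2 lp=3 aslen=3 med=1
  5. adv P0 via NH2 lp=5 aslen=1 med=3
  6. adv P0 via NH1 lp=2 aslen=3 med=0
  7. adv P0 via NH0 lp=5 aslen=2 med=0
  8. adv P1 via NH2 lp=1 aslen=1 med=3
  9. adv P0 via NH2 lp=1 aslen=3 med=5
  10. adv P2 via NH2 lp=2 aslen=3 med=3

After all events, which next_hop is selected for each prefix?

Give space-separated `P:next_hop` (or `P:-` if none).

Answer: P0:NH0 P1:NH1 P2:NH2

Derivation:
Op 1: best P0=- P1=NH2 P2=-
Op 2: best P0=- P1=NH2 P2=-
Op 3: best P0=- P1=NH2 P2=-
Op 4: best P0=- P1=NH1 P2=-
Op 5: best P0=NH2 P1=NH1 P2=-
Op 6: best P0=NH2 P1=NH1 P2=-
Op 7: best P0=NH2 P1=NH1 P2=-
Op 8: best P0=NH2 P1=NH1 P2=-
Op 9: best P0=NH0 P1=NH1 P2=-
Op 10: best P0=NH0 P1=NH1 P2=NH2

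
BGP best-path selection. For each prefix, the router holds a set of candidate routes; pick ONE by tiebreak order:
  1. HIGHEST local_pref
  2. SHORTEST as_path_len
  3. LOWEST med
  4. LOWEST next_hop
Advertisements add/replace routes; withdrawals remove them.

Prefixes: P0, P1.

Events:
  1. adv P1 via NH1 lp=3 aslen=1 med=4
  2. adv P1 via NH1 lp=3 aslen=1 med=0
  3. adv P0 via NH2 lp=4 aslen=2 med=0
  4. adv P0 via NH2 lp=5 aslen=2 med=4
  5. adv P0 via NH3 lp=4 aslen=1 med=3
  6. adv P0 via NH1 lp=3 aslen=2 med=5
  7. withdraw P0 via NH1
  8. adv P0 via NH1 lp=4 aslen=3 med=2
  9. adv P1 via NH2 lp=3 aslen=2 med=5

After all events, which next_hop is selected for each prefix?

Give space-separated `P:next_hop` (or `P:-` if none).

Answer: P0:NH2 P1:NH1

Derivation:
Op 1: best P0=- P1=NH1
Op 2: best P0=- P1=NH1
Op 3: best P0=NH2 P1=NH1
Op 4: best P0=NH2 P1=NH1
Op 5: best P0=NH2 P1=NH1
Op 6: best P0=NH2 P1=NH1
Op 7: best P0=NH2 P1=NH1
Op 8: best P0=NH2 P1=NH1
Op 9: best P0=NH2 P1=NH1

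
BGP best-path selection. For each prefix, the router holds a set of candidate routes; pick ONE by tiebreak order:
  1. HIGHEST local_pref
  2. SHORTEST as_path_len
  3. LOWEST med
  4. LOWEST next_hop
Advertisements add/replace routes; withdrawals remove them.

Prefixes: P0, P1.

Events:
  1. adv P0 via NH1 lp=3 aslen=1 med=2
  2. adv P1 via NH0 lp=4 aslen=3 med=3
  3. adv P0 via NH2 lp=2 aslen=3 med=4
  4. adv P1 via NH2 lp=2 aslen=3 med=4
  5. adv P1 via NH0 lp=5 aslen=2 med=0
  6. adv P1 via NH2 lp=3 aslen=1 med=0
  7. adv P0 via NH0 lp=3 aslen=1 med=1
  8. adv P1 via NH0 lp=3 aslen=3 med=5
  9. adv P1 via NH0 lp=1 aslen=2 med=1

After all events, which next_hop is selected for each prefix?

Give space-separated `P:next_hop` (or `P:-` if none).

Op 1: best P0=NH1 P1=-
Op 2: best P0=NH1 P1=NH0
Op 3: best P0=NH1 P1=NH0
Op 4: best P0=NH1 P1=NH0
Op 5: best P0=NH1 P1=NH0
Op 6: best P0=NH1 P1=NH0
Op 7: best P0=NH0 P1=NH0
Op 8: best P0=NH0 P1=NH2
Op 9: best P0=NH0 P1=NH2

Answer: P0:NH0 P1:NH2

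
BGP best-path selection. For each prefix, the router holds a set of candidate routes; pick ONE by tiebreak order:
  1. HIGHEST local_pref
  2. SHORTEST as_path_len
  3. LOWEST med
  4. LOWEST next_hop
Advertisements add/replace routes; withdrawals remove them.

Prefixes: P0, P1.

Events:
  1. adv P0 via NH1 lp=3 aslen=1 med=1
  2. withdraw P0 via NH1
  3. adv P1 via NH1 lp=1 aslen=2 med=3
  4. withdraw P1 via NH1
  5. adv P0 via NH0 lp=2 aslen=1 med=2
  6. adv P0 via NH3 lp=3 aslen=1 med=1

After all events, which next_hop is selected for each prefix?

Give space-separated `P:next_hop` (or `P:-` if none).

Op 1: best P0=NH1 P1=-
Op 2: best P0=- P1=-
Op 3: best P0=- P1=NH1
Op 4: best P0=- P1=-
Op 5: best P0=NH0 P1=-
Op 6: best P0=NH3 P1=-

Answer: P0:NH3 P1:-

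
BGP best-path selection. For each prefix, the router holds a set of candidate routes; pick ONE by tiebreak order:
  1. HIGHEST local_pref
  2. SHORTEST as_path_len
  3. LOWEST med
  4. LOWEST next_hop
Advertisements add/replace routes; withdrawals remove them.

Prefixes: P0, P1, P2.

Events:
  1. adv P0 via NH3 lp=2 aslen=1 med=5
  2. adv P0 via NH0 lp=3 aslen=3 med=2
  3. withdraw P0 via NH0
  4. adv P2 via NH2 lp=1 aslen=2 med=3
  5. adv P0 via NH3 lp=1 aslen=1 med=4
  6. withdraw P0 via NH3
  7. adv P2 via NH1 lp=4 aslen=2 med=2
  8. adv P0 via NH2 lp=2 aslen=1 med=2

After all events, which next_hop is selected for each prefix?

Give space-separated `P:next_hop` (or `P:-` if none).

Answer: P0:NH2 P1:- P2:NH1

Derivation:
Op 1: best P0=NH3 P1=- P2=-
Op 2: best P0=NH0 P1=- P2=-
Op 3: best P0=NH3 P1=- P2=-
Op 4: best P0=NH3 P1=- P2=NH2
Op 5: best P0=NH3 P1=- P2=NH2
Op 6: best P0=- P1=- P2=NH2
Op 7: best P0=- P1=- P2=NH1
Op 8: best P0=NH2 P1=- P2=NH1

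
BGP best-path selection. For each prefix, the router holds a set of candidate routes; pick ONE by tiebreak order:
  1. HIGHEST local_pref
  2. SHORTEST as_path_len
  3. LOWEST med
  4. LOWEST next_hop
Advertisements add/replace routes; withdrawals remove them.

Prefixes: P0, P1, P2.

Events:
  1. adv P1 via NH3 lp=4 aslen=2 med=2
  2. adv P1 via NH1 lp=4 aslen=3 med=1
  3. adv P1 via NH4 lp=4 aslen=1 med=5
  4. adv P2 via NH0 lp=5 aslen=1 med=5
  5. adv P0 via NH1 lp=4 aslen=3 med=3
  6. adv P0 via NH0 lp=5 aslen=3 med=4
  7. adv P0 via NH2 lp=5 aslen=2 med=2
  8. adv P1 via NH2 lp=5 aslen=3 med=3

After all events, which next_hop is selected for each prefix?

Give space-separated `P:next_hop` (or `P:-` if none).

Answer: P0:NH2 P1:NH2 P2:NH0

Derivation:
Op 1: best P0=- P1=NH3 P2=-
Op 2: best P0=- P1=NH3 P2=-
Op 3: best P0=- P1=NH4 P2=-
Op 4: best P0=- P1=NH4 P2=NH0
Op 5: best P0=NH1 P1=NH4 P2=NH0
Op 6: best P0=NH0 P1=NH4 P2=NH0
Op 7: best P0=NH2 P1=NH4 P2=NH0
Op 8: best P0=NH2 P1=NH2 P2=NH0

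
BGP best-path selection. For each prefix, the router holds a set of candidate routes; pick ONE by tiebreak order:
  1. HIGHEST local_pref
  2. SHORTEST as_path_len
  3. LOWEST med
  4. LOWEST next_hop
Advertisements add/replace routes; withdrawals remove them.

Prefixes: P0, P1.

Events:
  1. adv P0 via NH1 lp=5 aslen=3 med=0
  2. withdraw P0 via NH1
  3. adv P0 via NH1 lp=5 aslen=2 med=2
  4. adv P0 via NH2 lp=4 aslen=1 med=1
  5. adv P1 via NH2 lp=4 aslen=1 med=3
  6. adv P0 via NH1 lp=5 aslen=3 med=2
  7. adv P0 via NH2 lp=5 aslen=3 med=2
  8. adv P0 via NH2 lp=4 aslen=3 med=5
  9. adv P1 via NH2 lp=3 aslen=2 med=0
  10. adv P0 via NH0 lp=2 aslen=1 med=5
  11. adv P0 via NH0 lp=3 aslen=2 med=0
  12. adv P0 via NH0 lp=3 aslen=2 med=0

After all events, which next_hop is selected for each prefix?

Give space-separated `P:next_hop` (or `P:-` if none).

Op 1: best P0=NH1 P1=-
Op 2: best P0=- P1=-
Op 3: best P0=NH1 P1=-
Op 4: best P0=NH1 P1=-
Op 5: best P0=NH1 P1=NH2
Op 6: best P0=NH1 P1=NH2
Op 7: best P0=NH1 P1=NH2
Op 8: best P0=NH1 P1=NH2
Op 9: best P0=NH1 P1=NH2
Op 10: best P0=NH1 P1=NH2
Op 11: best P0=NH1 P1=NH2
Op 12: best P0=NH1 P1=NH2

Answer: P0:NH1 P1:NH2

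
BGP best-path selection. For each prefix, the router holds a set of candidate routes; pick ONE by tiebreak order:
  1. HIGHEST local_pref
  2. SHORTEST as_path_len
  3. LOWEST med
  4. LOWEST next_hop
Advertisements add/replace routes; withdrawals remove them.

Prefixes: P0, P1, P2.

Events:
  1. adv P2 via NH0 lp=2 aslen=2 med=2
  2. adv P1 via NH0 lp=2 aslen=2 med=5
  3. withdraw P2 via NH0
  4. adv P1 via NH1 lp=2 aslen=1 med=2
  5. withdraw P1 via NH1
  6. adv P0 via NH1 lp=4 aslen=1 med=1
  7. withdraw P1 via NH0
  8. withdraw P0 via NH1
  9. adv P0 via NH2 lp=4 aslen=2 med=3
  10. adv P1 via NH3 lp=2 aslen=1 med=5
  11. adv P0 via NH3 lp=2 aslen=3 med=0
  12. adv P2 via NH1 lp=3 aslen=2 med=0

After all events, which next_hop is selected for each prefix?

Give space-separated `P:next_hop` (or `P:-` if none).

Op 1: best P0=- P1=- P2=NH0
Op 2: best P0=- P1=NH0 P2=NH0
Op 3: best P0=- P1=NH0 P2=-
Op 4: best P0=- P1=NH1 P2=-
Op 5: best P0=- P1=NH0 P2=-
Op 6: best P0=NH1 P1=NH0 P2=-
Op 7: best P0=NH1 P1=- P2=-
Op 8: best P0=- P1=- P2=-
Op 9: best P0=NH2 P1=- P2=-
Op 10: best P0=NH2 P1=NH3 P2=-
Op 11: best P0=NH2 P1=NH3 P2=-
Op 12: best P0=NH2 P1=NH3 P2=NH1

Answer: P0:NH2 P1:NH3 P2:NH1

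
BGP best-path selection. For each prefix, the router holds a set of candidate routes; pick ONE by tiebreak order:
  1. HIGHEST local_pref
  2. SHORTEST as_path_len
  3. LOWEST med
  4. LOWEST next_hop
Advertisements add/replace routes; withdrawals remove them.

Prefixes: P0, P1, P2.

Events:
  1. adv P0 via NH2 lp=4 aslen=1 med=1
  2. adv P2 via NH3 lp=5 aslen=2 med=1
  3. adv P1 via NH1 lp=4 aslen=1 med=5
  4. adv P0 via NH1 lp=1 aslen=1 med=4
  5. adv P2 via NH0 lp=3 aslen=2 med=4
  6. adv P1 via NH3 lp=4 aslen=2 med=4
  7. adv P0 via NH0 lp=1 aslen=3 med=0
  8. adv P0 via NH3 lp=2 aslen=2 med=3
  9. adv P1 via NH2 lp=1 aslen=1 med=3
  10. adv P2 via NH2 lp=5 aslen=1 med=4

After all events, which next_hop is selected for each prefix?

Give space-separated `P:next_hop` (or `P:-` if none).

Op 1: best P0=NH2 P1=- P2=-
Op 2: best P0=NH2 P1=- P2=NH3
Op 3: best P0=NH2 P1=NH1 P2=NH3
Op 4: best P0=NH2 P1=NH1 P2=NH3
Op 5: best P0=NH2 P1=NH1 P2=NH3
Op 6: best P0=NH2 P1=NH1 P2=NH3
Op 7: best P0=NH2 P1=NH1 P2=NH3
Op 8: best P0=NH2 P1=NH1 P2=NH3
Op 9: best P0=NH2 P1=NH1 P2=NH3
Op 10: best P0=NH2 P1=NH1 P2=NH2

Answer: P0:NH2 P1:NH1 P2:NH2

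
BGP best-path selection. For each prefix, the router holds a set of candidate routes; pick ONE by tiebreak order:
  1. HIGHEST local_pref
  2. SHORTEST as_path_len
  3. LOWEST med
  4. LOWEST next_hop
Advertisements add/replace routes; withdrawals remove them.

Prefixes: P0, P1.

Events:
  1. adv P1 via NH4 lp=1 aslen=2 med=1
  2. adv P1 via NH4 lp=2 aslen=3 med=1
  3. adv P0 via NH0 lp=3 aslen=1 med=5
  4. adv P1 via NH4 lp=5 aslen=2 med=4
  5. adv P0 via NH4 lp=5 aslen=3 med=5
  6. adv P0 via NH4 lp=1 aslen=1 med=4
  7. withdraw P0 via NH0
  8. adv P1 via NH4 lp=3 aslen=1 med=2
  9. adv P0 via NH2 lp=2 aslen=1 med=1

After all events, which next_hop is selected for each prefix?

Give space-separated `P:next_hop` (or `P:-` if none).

Op 1: best P0=- P1=NH4
Op 2: best P0=- P1=NH4
Op 3: best P0=NH0 P1=NH4
Op 4: best P0=NH0 P1=NH4
Op 5: best P0=NH4 P1=NH4
Op 6: best P0=NH0 P1=NH4
Op 7: best P0=NH4 P1=NH4
Op 8: best P0=NH4 P1=NH4
Op 9: best P0=NH2 P1=NH4

Answer: P0:NH2 P1:NH4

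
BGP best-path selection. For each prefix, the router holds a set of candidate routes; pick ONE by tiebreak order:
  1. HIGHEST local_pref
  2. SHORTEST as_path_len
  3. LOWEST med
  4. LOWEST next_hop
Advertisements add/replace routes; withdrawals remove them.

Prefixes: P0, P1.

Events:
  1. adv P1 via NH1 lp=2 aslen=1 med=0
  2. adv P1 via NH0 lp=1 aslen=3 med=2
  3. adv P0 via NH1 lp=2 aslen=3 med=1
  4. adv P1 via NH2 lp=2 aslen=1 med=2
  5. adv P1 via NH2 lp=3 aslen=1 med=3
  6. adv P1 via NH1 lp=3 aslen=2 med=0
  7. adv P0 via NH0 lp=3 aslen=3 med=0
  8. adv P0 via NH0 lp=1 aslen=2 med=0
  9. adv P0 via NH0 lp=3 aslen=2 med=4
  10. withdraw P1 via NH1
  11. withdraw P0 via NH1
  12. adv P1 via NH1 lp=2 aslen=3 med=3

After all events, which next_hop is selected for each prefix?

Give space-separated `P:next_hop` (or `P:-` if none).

Op 1: best P0=- P1=NH1
Op 2: best P0=- P1=NH1
Op 3: best P0=NH1 P1=NH1
Op 4: best P0=NH1 P1=NH1
Op 5: best P0=NH1 P1=NH2
Op 6: best P0=NH1 P1=NH2
Op 7: best P0=NH0 P1=NH2
Op 8: best P0=NH1 P1=NH2
Op 9: best P0=NH0 P1=NH2
Op 10: best P0=NH0 P1=NH2
Op 11: best P0=NH0 P1=NH2
Op 12: best P0=NH0 P1=NH2

Answer: P0:NH0 P1:NH2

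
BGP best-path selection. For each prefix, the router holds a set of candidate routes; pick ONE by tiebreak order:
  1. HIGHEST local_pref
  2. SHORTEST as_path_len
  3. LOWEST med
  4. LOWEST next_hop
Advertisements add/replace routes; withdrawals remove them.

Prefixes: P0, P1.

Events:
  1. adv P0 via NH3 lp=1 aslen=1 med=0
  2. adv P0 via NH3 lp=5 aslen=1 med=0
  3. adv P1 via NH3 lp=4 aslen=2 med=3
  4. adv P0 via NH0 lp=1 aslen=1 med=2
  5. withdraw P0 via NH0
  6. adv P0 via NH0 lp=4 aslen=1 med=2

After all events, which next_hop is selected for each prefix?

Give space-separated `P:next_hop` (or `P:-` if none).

Op 1: best P0=NH3 P1=-
Op 2: best P0=NH3 P1=-
Op 3: best P0=NH3 P1=NH3
Op 4: best P0=NH3 P1=NH3
Op 5: best P0=NH3 P1=NH3
Op 6: best P0=NH3 P1=NH3

Answer: P0:NH3 P1:NH3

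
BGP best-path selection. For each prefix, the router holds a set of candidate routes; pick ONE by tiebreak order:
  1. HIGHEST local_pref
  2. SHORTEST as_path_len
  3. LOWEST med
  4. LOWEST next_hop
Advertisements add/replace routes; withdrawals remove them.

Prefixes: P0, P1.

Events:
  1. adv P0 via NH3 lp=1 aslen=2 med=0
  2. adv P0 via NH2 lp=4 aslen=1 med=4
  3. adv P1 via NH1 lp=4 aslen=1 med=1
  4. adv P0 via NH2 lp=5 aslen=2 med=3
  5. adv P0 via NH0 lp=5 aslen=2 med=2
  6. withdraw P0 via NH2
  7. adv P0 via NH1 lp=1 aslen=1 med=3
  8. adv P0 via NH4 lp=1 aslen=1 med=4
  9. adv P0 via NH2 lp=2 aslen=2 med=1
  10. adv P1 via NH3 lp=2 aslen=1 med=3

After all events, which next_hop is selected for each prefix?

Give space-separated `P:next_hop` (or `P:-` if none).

Op 1: best P0=NH3 P1=-
Op 2: best P0=NH2 P1=-
Op 3: best P0=NH2 P1=NH1
Op 4: best P0=NH2 P1=NH1
Op 5: best P0=NH0 P1=NH1
Op 6: best P0=NH0 P1=NH1
Op 7: best P0=NH0 P1=NH1
Op 8: best P0=NH0 P1=NH1
Op 9: best P0=NH0 P1=NH1
Op 10: best P0=NH0 P1=NH1

Answer: P0:NH0 P1:NH1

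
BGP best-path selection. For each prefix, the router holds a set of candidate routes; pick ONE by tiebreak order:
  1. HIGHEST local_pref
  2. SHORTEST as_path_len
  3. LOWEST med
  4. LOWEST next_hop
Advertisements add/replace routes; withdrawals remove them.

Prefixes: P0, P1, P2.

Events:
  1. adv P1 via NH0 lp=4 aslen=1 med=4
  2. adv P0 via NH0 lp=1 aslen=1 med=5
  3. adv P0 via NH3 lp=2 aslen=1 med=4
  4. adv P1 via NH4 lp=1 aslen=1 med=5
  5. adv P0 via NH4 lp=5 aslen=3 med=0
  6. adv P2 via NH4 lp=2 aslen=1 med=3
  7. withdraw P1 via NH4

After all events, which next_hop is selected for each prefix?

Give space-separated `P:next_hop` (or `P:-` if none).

Op 1: best P0=- P1=NH0 P2=-
Op 2: best P0=NH0 P1=NH0 P2=-
Op 3: best P0=NH3 P1=NH0 P2=-
Op 4: best P0=NH3 P1=NH0 P2=-
Op 5: best P0=NH4 P1=NH0 P2=-
Op 6: best P0=NH4 P1=NH0 P2=NH4
Op 7: best P0=NH4 P1=NH0 P2=NH4

Answer: P0:NH4 P1:NH0 P2:NH4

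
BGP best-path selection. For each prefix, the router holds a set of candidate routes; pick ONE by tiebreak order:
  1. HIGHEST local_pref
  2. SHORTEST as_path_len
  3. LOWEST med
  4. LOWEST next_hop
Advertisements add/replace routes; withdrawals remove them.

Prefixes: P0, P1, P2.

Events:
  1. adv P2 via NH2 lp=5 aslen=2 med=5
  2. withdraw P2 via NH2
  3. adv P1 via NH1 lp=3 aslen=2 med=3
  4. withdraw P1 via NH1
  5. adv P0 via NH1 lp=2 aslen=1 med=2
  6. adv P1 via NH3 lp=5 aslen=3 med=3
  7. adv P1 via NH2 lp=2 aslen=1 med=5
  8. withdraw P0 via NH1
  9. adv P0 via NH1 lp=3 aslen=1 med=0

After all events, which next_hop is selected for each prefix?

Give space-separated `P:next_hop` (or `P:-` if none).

Op 1: best P0=- P1=- P2=NH2
Op 2: best P0=- P1=- P2=-
Op 3: best P0=- P1=NH1 P2=-
Op 4: best P0=- P1=- P2=-
Op 5: best P0=NH1 P1=- P2=-
Op 6: best P0=NH1 P1=NH3 P2=-
Op 7: best P0=NH1 P1=NH3 P2=-
Op 8: best P0=- P1=NH3 P2=-
Op 9: best P0=NH1 P1=NH3 P2=-

Answer: P0:NH1 P1:NH3 P2:-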